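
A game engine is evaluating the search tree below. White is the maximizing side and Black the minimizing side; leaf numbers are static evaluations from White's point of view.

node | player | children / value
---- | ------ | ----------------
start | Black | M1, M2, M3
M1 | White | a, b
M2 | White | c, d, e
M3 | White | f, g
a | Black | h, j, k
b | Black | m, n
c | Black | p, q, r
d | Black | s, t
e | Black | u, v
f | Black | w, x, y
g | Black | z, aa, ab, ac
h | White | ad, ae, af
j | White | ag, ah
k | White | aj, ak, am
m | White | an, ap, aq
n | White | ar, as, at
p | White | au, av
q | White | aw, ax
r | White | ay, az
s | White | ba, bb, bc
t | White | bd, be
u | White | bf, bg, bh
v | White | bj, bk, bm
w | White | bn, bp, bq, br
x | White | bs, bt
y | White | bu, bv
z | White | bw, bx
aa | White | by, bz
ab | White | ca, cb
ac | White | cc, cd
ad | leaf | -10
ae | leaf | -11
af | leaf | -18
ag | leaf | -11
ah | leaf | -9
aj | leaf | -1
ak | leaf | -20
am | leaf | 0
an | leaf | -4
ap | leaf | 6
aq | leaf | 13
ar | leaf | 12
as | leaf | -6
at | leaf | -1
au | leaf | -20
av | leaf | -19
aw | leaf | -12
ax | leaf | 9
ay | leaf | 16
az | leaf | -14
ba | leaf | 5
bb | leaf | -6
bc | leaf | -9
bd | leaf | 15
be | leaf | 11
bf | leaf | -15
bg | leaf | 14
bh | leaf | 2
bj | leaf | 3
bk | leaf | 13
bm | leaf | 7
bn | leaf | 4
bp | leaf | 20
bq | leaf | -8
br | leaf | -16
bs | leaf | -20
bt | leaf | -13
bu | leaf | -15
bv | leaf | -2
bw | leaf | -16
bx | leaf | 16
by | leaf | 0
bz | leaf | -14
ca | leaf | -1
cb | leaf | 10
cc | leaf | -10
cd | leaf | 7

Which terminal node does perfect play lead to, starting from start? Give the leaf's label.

by

h (White): max(-10, -11, -18) = -10
j (White): max(-11, -9) = -9
k (White): max(-1, -20, 0) = 0
a (Black): min(-10, -9, 0) = -10
m (White): max(-4, 6, 13) = 13
n (White): max(12, -6, -1) = 12
b (Black): min(13, 12) = 12
M1 (White): max(-10, 12) = 12
p (White): max(-20, -19) = -19
q (White): max(-12, 9) = 9
r (White): max(16, -14) = 16
c (Black): min(-19, 9, 16) = -19
s (White): max(5, -6, -9) = 5
t (White): max(15, 11) = 15
d (Black): min(5, 15) = 5
u (White): max(-15, 14, 2) = 14
v (White): max(3, 13, 7) = 13
e (Black): min(14, 13) = 13
M2 (White): max(-19, 5, 13) = 13
w (White): max(4, 20, -8, -16) = 20
x (White): max(-20, -13) = -13
y (White): max(-15, -2) = -2
f (Black): min(20, -13, -2) = -13
z (White): max(-16, 16) = 16
aa (White): max(0, -14) = 0
ab (White): max(-1, 10) = 10
ac (White): max(-10, 7) = 7
g (Black): min(16, 0, 10, 7) = 0
M3 (White): max(-13, 0) = 0
start (Black): min(12, 13, 0) = 0
At start, Black picks M3 (lowest: 0).
At M3, White picks g (highest: 0).
At g, Black picks aa (lowest: 0).
At aa, White picks by (highest: 0).
Terminal value 0.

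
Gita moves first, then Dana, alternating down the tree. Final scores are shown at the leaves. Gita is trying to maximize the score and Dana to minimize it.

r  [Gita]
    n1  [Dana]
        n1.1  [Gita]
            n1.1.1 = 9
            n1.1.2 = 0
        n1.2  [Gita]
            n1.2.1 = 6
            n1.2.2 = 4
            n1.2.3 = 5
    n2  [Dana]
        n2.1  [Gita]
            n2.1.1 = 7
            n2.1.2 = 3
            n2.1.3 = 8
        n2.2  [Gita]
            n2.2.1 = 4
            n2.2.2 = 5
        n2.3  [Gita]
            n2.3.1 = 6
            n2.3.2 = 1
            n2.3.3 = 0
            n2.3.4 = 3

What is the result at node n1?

n1.1 (Gita): max(9, 0) = 9
n1.2 (Gita): max(6, 4, 5) = 6
n1 (Dana): min(9, 6) = 6

6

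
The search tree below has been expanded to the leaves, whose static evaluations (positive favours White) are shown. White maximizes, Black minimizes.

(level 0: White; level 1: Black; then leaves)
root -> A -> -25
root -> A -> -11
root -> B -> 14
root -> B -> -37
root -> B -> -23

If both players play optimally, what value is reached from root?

A (Black): min(-25, -11) = -25
B (Black): min(14, -37, -23) = -37
root (White): max(-25, -37) = -25

-25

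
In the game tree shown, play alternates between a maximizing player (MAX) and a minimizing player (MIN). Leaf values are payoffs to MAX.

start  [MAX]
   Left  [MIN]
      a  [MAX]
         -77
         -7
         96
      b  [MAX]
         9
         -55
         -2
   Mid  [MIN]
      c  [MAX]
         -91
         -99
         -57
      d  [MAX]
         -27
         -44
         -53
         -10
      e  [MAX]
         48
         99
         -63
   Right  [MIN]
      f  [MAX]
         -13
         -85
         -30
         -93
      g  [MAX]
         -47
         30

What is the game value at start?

9

a (MAX): max(-77, -7, 96) = 96
b (MAX): max(9, -55, -2) = 9
Left (MIN): min(96, 9) = 9
c (MAX): max(-91, -99, -57) = -57
d (MAX): max(-27, -44, -53, -10) = -10
e (MAX): max(48, 99, -63) = 99
Mid (MIN): min(-57, -10, 99) = -57
f (MAX): max(-13, -85, -30, -93) = -13
g (MAX): max(-47, 30) = 30
Right (MIN): min(-13, 30) = -13
start (MAX): max(9, -57, -13) = 9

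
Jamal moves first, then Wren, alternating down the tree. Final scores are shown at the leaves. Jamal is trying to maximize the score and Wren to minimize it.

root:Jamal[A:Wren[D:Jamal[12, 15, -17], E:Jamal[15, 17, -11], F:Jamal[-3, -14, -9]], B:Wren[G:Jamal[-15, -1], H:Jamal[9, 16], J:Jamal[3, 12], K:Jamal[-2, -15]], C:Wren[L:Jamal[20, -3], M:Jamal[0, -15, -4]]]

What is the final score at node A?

D (Jamal): max(12, 15, -17) = 15
E (Jamal): max(15, 17, -11) = 17
F (Jamal): max(-3, -14, -9) = -3
A (Wren): min(15, 17, -3) = -3

-3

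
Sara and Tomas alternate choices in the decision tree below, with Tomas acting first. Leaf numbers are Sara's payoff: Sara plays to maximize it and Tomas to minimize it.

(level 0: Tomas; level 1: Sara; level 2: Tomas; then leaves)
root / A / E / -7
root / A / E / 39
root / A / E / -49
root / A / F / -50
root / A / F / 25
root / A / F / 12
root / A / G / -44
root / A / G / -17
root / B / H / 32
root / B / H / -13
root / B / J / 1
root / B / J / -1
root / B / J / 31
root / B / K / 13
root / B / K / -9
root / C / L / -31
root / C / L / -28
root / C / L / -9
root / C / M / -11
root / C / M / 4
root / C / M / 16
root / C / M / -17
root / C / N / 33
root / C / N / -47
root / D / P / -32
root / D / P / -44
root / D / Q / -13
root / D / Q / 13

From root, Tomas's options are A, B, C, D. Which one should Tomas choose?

A

E (Tomas): min(-7, 39, -49) = -49
F (Tomas): min(-50, 25, 12) = -50
G (Tomas): min(-44, -17) = -44
A (Sara): max(-49, -50, -44) = -44
H (Tomas): min(32, -13) = -13
J (Tomas): min(1, -1, 31) = -1
K (Tomas): min(13, -9) = -9
B (Sara): max(-13, -1, -9) = -1
L (Tomas): min(-31, -28, -9) = -31
M (Tomas): min(-11, 4, 16, -17) = -17
N (Tomas): min(33, -47) = -47
C (Sara): max(-31, -17, -47) = -17
P (Tomas): min(-32, -44) = -44
Q (Tomas): min(-13, 13) = -13
D (Sara): max(-44, -13) = -13
root (Tomas): min(-44, -1, -17, -13) = -44
Tomas at root wants the lowest of {A=-44, B=-1, C=-17, D=-13}, so chooses A.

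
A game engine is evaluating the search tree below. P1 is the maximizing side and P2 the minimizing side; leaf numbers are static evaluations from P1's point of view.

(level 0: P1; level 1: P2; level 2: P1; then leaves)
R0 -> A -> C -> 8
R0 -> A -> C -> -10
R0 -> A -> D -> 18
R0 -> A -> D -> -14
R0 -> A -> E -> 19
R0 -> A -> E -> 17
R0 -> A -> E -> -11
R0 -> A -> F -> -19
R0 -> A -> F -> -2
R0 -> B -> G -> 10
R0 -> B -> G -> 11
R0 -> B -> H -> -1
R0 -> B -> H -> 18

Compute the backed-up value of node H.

H (P1): max(-1, 18) = 18

18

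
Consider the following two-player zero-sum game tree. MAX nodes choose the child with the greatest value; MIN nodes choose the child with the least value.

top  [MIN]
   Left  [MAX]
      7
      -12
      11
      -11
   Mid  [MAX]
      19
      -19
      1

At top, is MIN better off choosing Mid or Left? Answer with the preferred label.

Left

Mid (MAX): max(19, -19, 1) = 19
Left (MAX): max(7, -12, 11, -11) = 11
MIN prefers the lower value; Mid=19, Left=11. Left is better since 11 < 19.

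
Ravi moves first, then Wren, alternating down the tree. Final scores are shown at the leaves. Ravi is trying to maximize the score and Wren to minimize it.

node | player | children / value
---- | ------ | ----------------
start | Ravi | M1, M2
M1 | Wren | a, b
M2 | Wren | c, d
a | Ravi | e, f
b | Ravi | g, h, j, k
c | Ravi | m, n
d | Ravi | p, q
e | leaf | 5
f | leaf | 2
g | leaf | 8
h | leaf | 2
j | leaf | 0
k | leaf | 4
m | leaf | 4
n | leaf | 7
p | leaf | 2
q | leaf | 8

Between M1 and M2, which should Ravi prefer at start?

M2

a (Ravi): max(5, 2) = 5
b (Ravi): max(8, 2, 0, 4) = 8
M1 (Wren): min(5, 8) = 5
c (Ravi): max(4, 7) = 7
d (Ravi): max(2, 8) = 8
M2 (Wren): min(7, 8) = 7
Ravi prefers the higher value; M1=5, M2=7. M2 is better since 7 > 5.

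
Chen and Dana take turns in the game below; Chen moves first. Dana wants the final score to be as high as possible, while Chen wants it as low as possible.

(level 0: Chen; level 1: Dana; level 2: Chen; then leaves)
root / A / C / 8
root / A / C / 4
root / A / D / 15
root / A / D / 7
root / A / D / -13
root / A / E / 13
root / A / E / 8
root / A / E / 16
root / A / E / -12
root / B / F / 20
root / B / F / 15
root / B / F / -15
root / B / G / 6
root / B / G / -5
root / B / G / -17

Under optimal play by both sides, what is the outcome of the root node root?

-15

C (Chen): min(8, 4) = 4
D (Chen): min(15, 7, -13) = -13
E (Chen): min(13, 8, 16, -12) = -12
A (Dana): max(4, -13, -12) = 4
F (Chen): min(20, 15, -15) = -15
G (Chen): min(6, -5, -17) = -17
B (Dana): max(-15, -17) = -15
root (Chen): min(4, -15) = -15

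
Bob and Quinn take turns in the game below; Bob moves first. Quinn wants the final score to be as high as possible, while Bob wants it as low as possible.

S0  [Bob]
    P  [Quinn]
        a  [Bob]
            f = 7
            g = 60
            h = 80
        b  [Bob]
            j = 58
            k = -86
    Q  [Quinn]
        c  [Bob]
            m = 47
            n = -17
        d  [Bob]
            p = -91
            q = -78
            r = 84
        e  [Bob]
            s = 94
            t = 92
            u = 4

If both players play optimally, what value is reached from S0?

a (Bob): min(7, 60, 80) = 7
b (Bob): min(58, -86) = -86
P (Quinn): max(7, -86) = 7
c (Bob): min(47, -17) = -17
d (Bob): min(-91, -78, 84) = -91
e (Bob): min(94, 92, 4) = 4
Q (Quinn): max(-17, -91, 4) = 4
S0 (Bob): min(7, 4) = 4

4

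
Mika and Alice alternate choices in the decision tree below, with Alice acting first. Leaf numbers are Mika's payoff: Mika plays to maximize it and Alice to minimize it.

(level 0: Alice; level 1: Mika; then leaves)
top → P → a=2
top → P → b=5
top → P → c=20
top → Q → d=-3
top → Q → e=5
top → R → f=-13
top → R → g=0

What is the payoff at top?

0

P (Mika): max(2, 5, 20) = 20
Q (Mika): max(-3, 5) = 5
R (Mika): max(-13, 0) = 0
top (Alice): min(20, 5, 0) = 0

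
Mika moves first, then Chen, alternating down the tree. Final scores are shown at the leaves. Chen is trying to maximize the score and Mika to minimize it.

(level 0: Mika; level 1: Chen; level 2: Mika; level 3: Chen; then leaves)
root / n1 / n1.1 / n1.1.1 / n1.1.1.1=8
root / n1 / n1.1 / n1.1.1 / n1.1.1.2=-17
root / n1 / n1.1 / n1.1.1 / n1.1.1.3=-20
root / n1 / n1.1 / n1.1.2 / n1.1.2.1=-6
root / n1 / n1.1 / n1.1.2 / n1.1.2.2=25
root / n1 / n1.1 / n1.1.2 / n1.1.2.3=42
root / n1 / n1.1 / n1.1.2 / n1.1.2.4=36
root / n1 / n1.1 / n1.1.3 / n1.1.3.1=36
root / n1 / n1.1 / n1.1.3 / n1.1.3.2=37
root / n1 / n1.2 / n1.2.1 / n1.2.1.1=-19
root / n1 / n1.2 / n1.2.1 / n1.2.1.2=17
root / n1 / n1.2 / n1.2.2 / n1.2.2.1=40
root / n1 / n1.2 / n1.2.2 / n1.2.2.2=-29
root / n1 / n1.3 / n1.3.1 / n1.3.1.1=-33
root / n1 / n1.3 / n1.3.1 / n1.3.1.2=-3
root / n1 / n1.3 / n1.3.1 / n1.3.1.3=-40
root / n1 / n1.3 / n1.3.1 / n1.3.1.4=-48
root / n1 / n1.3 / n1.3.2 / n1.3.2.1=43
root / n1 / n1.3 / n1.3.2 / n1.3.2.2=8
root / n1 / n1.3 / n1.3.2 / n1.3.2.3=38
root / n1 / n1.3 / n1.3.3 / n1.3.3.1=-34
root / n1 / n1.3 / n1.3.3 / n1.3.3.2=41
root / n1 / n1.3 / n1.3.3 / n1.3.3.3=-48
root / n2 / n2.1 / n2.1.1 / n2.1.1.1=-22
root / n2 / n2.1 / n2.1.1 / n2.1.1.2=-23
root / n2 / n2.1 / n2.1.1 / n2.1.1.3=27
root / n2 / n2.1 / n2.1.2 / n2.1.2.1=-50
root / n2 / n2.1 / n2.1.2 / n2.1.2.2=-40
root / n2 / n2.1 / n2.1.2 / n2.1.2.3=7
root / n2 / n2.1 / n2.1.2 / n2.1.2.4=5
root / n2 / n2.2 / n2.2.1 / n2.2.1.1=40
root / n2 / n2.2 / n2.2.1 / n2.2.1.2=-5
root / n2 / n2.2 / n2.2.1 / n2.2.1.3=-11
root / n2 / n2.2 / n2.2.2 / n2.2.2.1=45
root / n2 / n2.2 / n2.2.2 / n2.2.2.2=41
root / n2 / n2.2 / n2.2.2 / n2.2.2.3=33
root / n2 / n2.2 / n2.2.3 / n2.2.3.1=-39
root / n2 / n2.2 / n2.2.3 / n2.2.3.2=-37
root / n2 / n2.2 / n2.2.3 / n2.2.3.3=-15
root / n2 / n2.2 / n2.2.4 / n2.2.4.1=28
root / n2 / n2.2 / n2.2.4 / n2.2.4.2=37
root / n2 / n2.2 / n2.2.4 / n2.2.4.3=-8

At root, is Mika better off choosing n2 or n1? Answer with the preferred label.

n2.1.1 (Chen): max(-22, -23, 27) = 27
n2.1.2 (Chen): max(-50, -40, 7, 5) = 7
n2.1 (Mika): min(27, 7) = 7
n2.2.1 (Chen): max(40, -5, -11) = 40
n2.2.2 (Chen): max(45, 41, 33) = 45
n2.2.3 (Chen): max(-39, -37, -15) = -15
n2.2.4 (Chen): max(28, 37, -8) = 37
n2.2 (Mika): min(40, 45, -15, 37) = -15
n2 (Chen): max(7, -15) = 7
n1.1.1 (Chen): max(8, -17, -20) = 8
n1.1.2 (Chen): max(-6, 25, 42, 36) = 42
n1.1.3 (Chen): max(36, 37) = 37
n1.1 (Mika): min(8, 42, 37) = 8
n1.2.1 (Chen): max(-19, 17) = 17
n1.2.2 (Chen): max(40, -29) = 40
n1.2 (Mika): min(17, 40) = 17
n1.3.1 (Chen): max(-33, -3, -40, -48) = -3
n1.3.2 (Chen): max(43, 8, 38) = 43
n1.3.3 (Chen): max(-34, 41, -48) = 41
n1.3 (Mika): min(-3, 43, 41) = -3
n1 (Chen): max(8, 17, -3) = 17
Mika prefers the lower value; n2=7, n1=17. n2 is better since 7 < 17.

n2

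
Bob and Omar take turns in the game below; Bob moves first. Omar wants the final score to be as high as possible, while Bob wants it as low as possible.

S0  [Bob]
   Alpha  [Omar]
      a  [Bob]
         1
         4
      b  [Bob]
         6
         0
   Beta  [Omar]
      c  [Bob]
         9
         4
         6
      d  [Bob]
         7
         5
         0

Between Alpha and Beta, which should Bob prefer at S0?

Alpha

a (Bob): min(1, 4) = 1
b (Bob): min(6, 0) = 0
Alpha (Omar): max(1, 0) = 1
c (Bob): min(9, 4, 6) = 4
d (Bob): min(7, 5, 0) = 0
Beta (Omar): max(4, 0) = 4
Bob prefers the lower value; Alpha=1, Beta=4. Alpha is better since 1 < 4.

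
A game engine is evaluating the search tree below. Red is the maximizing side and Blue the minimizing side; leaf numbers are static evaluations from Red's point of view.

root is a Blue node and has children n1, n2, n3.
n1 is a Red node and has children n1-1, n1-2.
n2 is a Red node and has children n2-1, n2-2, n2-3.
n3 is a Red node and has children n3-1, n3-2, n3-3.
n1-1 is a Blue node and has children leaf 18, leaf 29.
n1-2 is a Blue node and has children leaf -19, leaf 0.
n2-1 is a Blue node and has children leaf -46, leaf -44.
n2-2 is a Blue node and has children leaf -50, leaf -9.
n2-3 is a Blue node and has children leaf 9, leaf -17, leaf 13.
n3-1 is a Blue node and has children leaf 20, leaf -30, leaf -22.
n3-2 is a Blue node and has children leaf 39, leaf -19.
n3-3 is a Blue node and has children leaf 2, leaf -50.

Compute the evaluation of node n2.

n2-1 (Blue): min(-46, -44) = -46
n2-2 (Blue): min(-50, -9) = -50
n2-3 (Blue): min(9, -17, 13) = -17
n2 (Red): max(-46, -50, -17) = -17

-17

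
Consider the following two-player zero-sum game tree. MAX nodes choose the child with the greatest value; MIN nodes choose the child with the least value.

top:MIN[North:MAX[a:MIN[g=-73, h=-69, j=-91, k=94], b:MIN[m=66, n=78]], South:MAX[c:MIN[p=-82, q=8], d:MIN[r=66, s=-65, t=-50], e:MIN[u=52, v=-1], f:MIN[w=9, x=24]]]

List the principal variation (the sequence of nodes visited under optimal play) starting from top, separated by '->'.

a (MIN): min(-73, -69, -91, 94) = -91
b (MIN): min(66, 78) = 66
North (MAX): max(-91, 66) = 66
c (MIN): min(-82, 8) = -82
d (MIN): min(66, -65, -50) = -65
e (MIN): min(52, -1) = -1
f (MIN): min(9, 24) = 9
South (MAX): max(-82, -65, -1, 9) = 9
top (MIN): min(66, 9) = 9
At top, MIN picks South (lowest: 9).
At South, MAX picks f (highest: 9).
At f, MIN picks w (lowest: 9).
Terminal value 9.

top -> South -> f -> w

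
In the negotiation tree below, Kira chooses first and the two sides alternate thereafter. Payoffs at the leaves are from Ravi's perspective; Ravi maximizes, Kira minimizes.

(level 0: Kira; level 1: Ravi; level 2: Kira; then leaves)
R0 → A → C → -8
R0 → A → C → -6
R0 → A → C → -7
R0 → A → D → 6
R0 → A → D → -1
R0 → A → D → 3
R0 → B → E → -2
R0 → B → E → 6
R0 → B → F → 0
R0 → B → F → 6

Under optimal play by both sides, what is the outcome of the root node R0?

C (Kira): min(-8, -6, -7) = -8
D (Kira): min(6, -1, 3) = -1
A (Ravi): max(-8, -1) = -1
E (Kira): min(-2, 6) = -2
F (Kira): min(0, 6) = 0
B (Ravi): max(-2, 0) = 0
R0 (Kira): min(-1, 0) = -1

-1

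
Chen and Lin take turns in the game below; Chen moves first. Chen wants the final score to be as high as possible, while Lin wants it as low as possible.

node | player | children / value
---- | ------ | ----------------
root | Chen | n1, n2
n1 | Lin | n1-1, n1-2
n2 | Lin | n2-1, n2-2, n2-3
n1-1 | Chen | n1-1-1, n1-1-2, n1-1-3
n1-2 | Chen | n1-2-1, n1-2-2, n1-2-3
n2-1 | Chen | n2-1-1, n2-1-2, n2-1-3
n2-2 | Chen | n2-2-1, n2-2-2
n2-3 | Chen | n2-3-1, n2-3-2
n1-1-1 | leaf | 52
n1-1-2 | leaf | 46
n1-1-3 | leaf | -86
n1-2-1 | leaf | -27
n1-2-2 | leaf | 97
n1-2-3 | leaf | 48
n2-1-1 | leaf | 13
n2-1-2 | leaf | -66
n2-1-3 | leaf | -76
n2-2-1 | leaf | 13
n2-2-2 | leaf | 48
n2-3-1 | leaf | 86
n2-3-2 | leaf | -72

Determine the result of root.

52

n1-1 (Chen): max(52, 46, -86) = 52
n1-2 (Chen): max(-27, 97, 48) = 97
n1 (Lin): min(52, 97) = 52
n2-1 (Chen): max(13, -66, -76) = 13
n2-2 (Chen): max(13, 48) = 48
n2-3 (Chen): max(86, -72) = 86
n2 (Lin): min(13, 48, 86) = 13
root (Chen): max(52, 13) = 52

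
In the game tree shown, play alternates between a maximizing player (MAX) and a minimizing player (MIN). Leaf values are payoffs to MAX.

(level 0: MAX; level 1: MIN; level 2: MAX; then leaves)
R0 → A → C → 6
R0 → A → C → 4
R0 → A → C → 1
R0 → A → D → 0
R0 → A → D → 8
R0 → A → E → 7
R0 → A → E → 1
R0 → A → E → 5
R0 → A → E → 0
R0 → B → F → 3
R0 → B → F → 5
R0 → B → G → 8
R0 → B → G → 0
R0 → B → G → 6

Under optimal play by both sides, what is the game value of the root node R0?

6

C (MAX): max(6, 4, 1) = 6
D (MAX): max(0, 8) = 8
E (MAX): max(7, 1, 5, 0) = 7
A (MIN): min(6, 8, 7) = 6
F (MAX): max(3, 5) = 5
G (MAX): max(8, 0, 6) = 8
B (MIN): min(5, 8) = 5
R0 (MAX): max(6, 5) = 6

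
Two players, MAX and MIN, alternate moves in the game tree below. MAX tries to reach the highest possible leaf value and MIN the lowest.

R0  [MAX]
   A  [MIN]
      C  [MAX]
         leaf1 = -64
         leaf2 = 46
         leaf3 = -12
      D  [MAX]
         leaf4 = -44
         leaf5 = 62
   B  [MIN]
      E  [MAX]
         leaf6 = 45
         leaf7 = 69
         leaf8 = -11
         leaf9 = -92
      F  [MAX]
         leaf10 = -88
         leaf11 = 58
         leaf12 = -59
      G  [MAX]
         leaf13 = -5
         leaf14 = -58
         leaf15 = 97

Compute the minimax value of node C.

C (MAX): max(-64, 46, -12) = 46

46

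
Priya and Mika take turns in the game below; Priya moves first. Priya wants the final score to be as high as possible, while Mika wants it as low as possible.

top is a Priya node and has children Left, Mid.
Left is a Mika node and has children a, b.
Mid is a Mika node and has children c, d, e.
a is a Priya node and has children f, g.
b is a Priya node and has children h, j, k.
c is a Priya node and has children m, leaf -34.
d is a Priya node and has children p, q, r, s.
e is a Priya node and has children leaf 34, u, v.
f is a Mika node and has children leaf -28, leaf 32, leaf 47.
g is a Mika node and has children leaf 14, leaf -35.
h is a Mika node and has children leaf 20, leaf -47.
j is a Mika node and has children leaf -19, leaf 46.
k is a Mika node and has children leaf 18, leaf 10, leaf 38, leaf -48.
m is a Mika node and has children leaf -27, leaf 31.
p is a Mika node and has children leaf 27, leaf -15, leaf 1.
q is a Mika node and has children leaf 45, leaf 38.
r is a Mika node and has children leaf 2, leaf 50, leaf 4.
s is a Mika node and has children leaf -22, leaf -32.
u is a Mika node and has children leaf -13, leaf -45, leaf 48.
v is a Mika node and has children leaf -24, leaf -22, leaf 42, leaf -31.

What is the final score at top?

f (Mika): min(-28, 32, 47) = -28
g (Mika): min(14, -35) = -35
a (Priya): max(-28, -35) = -28
h (Mika): min(20, -47) = -47
j (Mika): min(-19, 46) = -19
k (Mika): min(18, 10, 38, -48) = -48
b (Priya): max(-47, -19, -48) = -19
Left (Mika): min(-28, -19) = -28
m (Mika): min(-27, 31) = -27
c (Priya): max(-27, -34) = -27
p (Mika): min(27, -15, 1) = -15
q (Mika): min(45, 38) = 38
r (Mika): min(2, 50, 4) = 2
s (Mika): min(-22, -32) = -32
d (Priya): max(-15, 38, 2, -32) = 38
u (Mika): min(-13, -45, 48) = -45
v (Mika): min(-24, -22, 42, -31) = -31
e (Priya): max(34, -45, -31) = 34
Mid (Mika): min(-27, 38, 34) = -27
top (Priya): max(-28, -27) = -27

-27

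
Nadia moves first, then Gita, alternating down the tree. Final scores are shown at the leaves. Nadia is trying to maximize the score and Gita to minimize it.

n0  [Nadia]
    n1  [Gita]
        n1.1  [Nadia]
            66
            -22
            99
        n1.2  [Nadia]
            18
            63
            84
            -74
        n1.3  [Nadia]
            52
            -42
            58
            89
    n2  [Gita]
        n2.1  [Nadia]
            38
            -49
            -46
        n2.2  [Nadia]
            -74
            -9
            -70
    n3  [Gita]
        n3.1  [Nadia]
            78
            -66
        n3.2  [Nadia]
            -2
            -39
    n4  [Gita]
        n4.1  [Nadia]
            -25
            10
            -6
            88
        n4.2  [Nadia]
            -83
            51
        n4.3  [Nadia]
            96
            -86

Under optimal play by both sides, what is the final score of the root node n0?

84

n1.1 (Nadia): max(66, -22, 99) = 99
n1.2 (Nadia): max(18, 63, 84, -74) = 84
n1.3 (Nadia): max(52, -42, 58, 89) = 89
n1 (Gita): min(99, 84, 89) = 84
n2.1 (Nadia): max(38, -49, -46) = 38
n2.2 (Nadia): max(-74, -9, -70) = -9
n2 (Gita): min(38, -9) = -9
n3.1 (Nadia): max(78, -66) = 78
n3.2 (Nadia): max(-2, -39) = -2
n3 (Gita): min(78, -2) = -2
n4.1 (Nadia): max(-25, 10, -6, 88) = 88
n4.2 (Nadia): max(-83, 51) = 51
n4.3 (Nadia): max(96, -86) = 96
n4 (Gita): min(88, 51, 96) = 51
n0 (Nadia): max(84, -9, -2, 51) = 84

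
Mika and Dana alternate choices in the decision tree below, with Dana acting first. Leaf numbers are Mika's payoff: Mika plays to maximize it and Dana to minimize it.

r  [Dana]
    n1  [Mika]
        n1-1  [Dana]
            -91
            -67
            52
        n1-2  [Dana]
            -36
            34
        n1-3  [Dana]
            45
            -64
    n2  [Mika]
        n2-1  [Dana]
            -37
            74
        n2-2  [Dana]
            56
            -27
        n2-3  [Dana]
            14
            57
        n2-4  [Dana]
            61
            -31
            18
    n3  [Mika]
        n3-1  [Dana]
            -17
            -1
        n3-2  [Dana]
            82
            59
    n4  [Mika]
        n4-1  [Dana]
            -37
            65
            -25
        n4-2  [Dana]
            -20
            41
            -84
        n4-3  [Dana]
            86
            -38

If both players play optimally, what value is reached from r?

-37

n1-1 (Dana): min(-91, -67, 52) = -91
n1-2 (Dana): min(-36, 34) = -36
n1-3 (Dana): min(45, -64) = -64
n1 (Mika): max(-91, -36, -64) = -36
n2-1 (Dana): min(-37, 74) = -37
n2-2 (Dana): min(56, -27) = -27
n2-3 (Dana): min(14, 57) = 14
n2-4 (Dana): min(61, -31, 18) = -31
n2 (Mika): max(-37, -27, 14, -31) = 14
n3-1 (Dana): min(-17, -1) = -17
n3-2 (Dana): min(82, 59) = 59
n3 (Mika): max(-17, 59) = 59
n4-1 (Dana): min(-37, 65, -25) = -37
n4-2 (Dana): min(-20, 41, -84) = -84
n4-3 (Dana): min(86, -38) = -38
n4 (Mika): max(-37, -84, -38) = -37
r (Dana): min(-36, 14, 59, -37) = -37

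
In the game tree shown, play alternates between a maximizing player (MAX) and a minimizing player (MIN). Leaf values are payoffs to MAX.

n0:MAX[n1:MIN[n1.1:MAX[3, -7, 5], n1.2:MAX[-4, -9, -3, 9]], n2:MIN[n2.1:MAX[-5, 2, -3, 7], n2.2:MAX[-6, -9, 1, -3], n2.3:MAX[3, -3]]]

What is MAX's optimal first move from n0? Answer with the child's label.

n1

n1.1 (MAX): max(3, -7, 5) = 5
n1.2 (MAX): max(-4, -9, -3, 9) = 9
n1 (MIN): min(5, 9) = 5
n2.1 (MAX): max(-5, 2, -3, 7) = 7
n2.2 (MAX): max(-6, -9, 1, -3) = 1
n2.3 (MAX): max(3, -3) = 3
n2 (MIN): min(7, 1, 3) = 1
n0 (MAX): max(5, 1) = 5
MAX at n0 wants the highest of {n1=5, n2=1}, so chooses n1.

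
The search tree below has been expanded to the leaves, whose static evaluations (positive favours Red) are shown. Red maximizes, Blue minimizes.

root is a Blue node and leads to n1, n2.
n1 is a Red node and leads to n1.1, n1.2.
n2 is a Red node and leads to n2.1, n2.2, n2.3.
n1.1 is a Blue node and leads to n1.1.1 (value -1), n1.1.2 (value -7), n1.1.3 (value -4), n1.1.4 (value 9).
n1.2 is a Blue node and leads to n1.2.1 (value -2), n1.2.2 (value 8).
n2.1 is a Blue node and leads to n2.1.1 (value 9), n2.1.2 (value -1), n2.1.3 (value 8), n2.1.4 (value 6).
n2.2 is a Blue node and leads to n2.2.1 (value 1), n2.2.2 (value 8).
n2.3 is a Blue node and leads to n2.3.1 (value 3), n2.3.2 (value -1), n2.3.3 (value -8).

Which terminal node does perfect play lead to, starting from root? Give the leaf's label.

n1.2.1

n1.1 (Blue): min(-1, -7, -4, 9) = -7
n1.2 (Blue): min(-2, 8) = -2
n1 (Red): max(-7, -2) = -2
n2.1 (Blue): min(9, -1, 8, 6) = -1
n2.2 (Blue): min(1, 8) = 1
n2.3 (Blue): min(3, -1, -8) = -8
n2 (Red): max(-1, 1, -8) = 1
root (Blue): min(-2, 1) = -2
At root, Blue picks n1 (lowest: -2).
At n1, Red picks n1.2 (highest: -2).
At n1.2, Blue picks n1.2.1 (lowest: -2).
Terminal value -2.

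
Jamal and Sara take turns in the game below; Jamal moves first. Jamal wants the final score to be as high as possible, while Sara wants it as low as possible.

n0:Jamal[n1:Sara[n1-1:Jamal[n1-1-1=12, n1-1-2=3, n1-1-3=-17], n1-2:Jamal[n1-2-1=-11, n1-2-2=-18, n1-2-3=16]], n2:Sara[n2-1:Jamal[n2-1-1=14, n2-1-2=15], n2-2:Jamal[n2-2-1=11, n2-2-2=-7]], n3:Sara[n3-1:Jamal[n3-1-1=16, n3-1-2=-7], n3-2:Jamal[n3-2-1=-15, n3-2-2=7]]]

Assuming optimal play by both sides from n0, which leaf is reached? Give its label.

n1-1 (Jamal): max(12, 3, -17) = 12
n1-2 (Jamal): max(-11, -18, 16) = 16
n1 (Sara): min(12, 16) = 12
n2-1 (Jamal): max(14, 15) = 15
n2-2 (Jamal): max(11, -7) = 11
n2 (Sara): min(15, 11) = 11
n3-1 (Jamal): max(16, -7) = 16
n3-2 (Jamal): max(-15, 7) = 7
n3 (Sara): min(16, 7) = 7
n0 (Jamal): max(12, 11, 7) = 12
At n0, Jamal picks n1 (highest: 12).
At n1, Sara picks n1-1 (lowest: 12).
At n1-1, Jamal picks n1-1-1 (highest: 12).
Terminal value 12.

n1-1-1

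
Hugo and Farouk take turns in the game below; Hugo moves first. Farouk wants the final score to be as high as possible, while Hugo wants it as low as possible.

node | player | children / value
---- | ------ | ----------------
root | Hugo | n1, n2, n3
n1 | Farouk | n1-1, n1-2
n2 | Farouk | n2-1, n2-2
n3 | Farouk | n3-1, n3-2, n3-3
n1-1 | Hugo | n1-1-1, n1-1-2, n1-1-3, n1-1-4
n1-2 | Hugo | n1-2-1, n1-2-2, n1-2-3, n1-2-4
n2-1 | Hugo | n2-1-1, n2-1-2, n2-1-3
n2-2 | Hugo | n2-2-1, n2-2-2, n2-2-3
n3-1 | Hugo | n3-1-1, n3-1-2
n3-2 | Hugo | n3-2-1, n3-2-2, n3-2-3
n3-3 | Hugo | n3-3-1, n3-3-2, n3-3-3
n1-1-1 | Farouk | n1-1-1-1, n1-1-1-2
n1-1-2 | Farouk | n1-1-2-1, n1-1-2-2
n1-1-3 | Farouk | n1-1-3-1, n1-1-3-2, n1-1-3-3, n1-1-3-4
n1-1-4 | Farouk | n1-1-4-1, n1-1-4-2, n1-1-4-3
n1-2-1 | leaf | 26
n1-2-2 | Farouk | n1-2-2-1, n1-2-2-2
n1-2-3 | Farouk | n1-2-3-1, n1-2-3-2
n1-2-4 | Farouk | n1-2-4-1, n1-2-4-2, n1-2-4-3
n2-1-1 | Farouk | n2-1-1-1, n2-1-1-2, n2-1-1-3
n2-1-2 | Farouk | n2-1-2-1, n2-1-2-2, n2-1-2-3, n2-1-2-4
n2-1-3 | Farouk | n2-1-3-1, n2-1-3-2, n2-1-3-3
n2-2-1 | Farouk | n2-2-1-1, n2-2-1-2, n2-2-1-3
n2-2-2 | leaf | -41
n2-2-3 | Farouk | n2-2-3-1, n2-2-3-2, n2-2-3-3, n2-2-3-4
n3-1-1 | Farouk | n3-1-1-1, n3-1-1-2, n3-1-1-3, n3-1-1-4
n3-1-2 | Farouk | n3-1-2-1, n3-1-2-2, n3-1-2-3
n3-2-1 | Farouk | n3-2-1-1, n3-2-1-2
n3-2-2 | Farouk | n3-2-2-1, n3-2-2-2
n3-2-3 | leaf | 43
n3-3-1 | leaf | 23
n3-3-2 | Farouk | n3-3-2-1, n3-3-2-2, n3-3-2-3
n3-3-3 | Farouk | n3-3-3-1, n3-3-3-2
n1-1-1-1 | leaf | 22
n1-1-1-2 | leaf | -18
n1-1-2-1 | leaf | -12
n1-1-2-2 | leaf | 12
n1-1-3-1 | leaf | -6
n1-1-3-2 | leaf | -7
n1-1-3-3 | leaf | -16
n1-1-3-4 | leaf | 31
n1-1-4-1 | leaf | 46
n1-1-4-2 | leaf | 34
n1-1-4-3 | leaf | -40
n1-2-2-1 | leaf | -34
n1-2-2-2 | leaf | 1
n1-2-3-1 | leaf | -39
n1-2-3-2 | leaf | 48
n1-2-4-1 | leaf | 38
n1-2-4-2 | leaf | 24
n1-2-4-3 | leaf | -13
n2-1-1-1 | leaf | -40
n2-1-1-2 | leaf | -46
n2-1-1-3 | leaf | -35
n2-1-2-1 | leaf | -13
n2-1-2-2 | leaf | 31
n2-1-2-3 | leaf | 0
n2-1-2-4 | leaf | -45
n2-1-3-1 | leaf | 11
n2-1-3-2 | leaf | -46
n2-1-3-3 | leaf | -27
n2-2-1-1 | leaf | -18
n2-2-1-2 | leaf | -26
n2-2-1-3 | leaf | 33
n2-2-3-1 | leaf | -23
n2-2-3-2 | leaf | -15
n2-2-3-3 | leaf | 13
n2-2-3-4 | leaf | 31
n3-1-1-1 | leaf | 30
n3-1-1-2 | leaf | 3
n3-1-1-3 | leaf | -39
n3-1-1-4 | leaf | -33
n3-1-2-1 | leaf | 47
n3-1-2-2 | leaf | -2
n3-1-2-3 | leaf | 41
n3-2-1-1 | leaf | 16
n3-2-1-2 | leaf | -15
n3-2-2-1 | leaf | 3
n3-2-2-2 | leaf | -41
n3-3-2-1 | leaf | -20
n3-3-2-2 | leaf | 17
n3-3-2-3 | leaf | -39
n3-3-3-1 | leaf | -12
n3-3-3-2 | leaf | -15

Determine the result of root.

n1-1-1 (Farouk): max(22, -18) = 22
n1-1-2 (Farouk): max(-12, 12) = 12
n1-1-3 (Farouk): max(-6, -7, -16, 31) = 31
n1-1-4 (Farouk): max(46, 34, -40) = 46
n1-1 (Hugo): min(22, 12, 31, 46) = 12
n1-2-2 (Farouk): max(-34, 1) = 1
n1-2-3 (Farouk): max(-39, 48) = 48
n1-2-4 (Farouk): max(38, 24, -13) = 38
n1-2 (Hugo): min(26, 1, 48, 38) = 1
n1 (Farouk): max(12, 1) = 12
n2-1-1 (Farouk): max(-40, -46, -35) = -35
n2-1-2 (Farouk): max(-13, 31, 0, -45) = 31
n2-1-3 (Farouk): max(11, -46, -27) = 11
n2-1 (Hugo): min(-35, 31, 11) = -35
n2-2-1 (Farouk): max(-18, -26, 33) = 33
n2-2-3 (Farouk): max(-23, -15, 13, 31) = 31
n2-2 (Hugo): min(33, -41, 31) = -41
n2 (Farouk): max(-35, -41) = -35
n3-1-1 (Farouk): max(30, 3, -39, -33) = 30
n3-1-2 (Farouk): max(47, -2, 41) = 47
n3-1 (Hugo): min(30, 47) = 30
n3-2-1 (Farouk): max(16, -15) = 16
n3-2-2 (Farouk): max(3, -41) = 3
n3-2 (Hugo): min(16, 3, 43) = 3
n3-3-2 (Farouk): max(-20, 17, -39) = 17
n3-3-3 (Farouk): max(-12, -15) = -12
n3-3 (Hugo): min(23, 17, -12) = -12
n3 (Farouk): max(30, 3, -12) = 30
root (Hugo): min(12, -35, 30) = -35

-35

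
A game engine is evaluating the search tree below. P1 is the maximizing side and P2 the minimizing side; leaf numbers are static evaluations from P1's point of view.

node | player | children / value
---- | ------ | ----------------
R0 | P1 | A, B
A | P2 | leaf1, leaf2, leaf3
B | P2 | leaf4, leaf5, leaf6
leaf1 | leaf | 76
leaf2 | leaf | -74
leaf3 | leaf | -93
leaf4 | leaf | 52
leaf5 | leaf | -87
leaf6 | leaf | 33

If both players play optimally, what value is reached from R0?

A (P2): min(76, -74, -93) = -93
B (P2): min(52, -87, 33) = -87
R0 (P1): max(-93, -87) = -87

-87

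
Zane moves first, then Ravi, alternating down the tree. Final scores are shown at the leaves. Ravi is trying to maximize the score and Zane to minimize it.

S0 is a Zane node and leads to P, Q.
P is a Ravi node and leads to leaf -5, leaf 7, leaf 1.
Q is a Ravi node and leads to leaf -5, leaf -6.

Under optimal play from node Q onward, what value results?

-5

Q (Ravi): max(-5, -6) = -5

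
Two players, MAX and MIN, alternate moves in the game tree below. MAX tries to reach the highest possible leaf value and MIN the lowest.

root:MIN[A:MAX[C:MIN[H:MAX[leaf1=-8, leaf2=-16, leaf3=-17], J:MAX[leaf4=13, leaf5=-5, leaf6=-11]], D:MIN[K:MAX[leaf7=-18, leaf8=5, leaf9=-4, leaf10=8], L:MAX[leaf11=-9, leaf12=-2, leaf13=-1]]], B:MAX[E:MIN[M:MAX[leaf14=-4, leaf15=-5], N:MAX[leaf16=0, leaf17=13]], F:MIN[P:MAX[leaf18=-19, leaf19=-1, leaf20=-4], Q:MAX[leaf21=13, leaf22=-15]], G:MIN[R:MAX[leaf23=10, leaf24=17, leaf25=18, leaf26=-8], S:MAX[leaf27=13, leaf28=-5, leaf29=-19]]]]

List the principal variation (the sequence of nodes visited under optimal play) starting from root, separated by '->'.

H (MAX): max(-8, -16, -17) = -8
J (MAX): max(13, -5, -11) = 13
C (MIN): min(-8, 13) = -8
K (MAX): max(-18, 5, -4, 8) = 8
L (MAX): max(-9, -2, -1) = -1
D (MIN): min(8, -1) = -1
A (MAX): max(-8, -1) = -1
M (MAX): max(-4, -5) = -4
N (MAX): max(0, 13) = 13
E (MIN): min(-4, 13) = -4
P (MAX): max(-19, -1, -4) = -1
Q (MAX): max(13, -15) = 13
F (MIN): min(-1, 13) = -1
R (MAX): max(10, 17, 18, -8) = 18
S (MAX): max(13, -5, -19) = 13
G (MIN): min(18, 13) = 13
B (MAX): max(-4, -1, 13) = 13
root (MIN): min(-1, 13) = -1
At root, MIN picks A (lowest: -1).
At A, MAX picks D (highest: -1).
At D, MIN picks L (lowest: -1).
At L, MAX picks leaf13 (highest: -1).
Terminal value -1.

root -> A -> D -> L -> leaf13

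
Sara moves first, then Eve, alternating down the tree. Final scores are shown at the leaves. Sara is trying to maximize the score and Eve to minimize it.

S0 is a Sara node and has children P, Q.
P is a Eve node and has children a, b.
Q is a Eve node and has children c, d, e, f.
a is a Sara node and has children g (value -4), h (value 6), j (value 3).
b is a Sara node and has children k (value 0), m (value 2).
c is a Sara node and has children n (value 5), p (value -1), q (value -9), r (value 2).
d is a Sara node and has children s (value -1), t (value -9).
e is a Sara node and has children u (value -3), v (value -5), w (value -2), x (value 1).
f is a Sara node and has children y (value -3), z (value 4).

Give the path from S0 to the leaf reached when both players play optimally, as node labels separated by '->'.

a (Sara): max(-4, 6, 3) = 6
b (Sara): max(0, 2) = 2
P (Eve): min(6, 2) = 2
c (Sara): max(5, -1, -9, 2) = 5
d (Sara): max(-1, -9) = -1
e (Sara): max(-3, -5, -2, 1) = 1
f (Sara): max(-3, 4) = 4
Q (Eve): min(5, -1, 1, 4) = -1
S0 (Sara): max(2, -1) = 2
At S0, Sara picks P (highest: 2).
At P, Eve picks b (lowest: 2).
At b, Sara picks m (highest: 2).
Terminal value 2.

S0 -> P -> b -> m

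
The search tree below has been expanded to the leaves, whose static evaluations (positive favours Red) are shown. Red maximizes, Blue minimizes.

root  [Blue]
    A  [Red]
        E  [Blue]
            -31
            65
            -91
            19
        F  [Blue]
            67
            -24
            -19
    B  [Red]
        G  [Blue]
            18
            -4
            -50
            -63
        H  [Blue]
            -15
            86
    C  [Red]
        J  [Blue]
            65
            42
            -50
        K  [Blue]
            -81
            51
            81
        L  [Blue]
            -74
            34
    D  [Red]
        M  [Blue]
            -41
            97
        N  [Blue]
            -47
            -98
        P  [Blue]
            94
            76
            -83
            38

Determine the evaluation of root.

-50

E (Blue): min(-31, 65, -91, 19) = -91
F (Blue): min(67, -24, -19) = -24
A (Red): max(-91, -24) = -24
G (Blue): min(18, -4, -50, -63) = -63
H (Blue): min(-15, 86) = -15
B (Red): max(-63, -15) = -15
J (Blue): min(65, 42, -50) = -50
K (Blue): min(-81, 51, 81) = -81
L (Blue): min(-74, 34) = -74
C (Red): max(-50, -81, -74) = -50
M (Blue): min(-41, 97) = -41
N (Blue): min(-47, -98) = -98
P (Blue): min(94, 76, -83, 38) = -83
D (Red): max(-41, -98, -83) = -41
root (Blue): min(-24, -15, -50, -41) = -50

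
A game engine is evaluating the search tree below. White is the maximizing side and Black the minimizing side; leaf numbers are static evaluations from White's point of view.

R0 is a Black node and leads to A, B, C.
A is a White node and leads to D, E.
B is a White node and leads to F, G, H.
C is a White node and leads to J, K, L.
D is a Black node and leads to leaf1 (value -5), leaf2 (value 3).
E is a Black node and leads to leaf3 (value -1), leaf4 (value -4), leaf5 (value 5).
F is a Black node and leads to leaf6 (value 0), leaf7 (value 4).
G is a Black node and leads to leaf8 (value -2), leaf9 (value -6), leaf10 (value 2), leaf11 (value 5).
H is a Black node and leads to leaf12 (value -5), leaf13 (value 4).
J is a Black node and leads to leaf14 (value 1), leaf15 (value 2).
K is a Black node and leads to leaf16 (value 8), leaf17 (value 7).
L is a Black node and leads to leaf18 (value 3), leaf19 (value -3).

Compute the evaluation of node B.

F (Black): min(0, 4) = 0
G (Black): min(-2, -6, 2, 5) = -6
H (Black): min(-5, 4) = -5
B (White): max(0, -6, -5) = 0

0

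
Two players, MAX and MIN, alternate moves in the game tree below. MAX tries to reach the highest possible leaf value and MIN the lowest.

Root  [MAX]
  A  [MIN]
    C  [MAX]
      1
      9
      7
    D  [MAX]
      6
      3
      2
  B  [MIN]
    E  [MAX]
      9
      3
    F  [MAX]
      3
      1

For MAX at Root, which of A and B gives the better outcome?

A

C (MAX): max(1, 9, 7) = 9
D (MAX): max(6, 3, 2) = 6
A (MIN): min(9, 6) = 6
E (MAX): max(9, 3) = 9
F (MAX): max(3, 1) = 3
B (MIN): min(9, 3) = 3
MAX prefers the higher value; A=6, B=3. A is better since 6 > 3.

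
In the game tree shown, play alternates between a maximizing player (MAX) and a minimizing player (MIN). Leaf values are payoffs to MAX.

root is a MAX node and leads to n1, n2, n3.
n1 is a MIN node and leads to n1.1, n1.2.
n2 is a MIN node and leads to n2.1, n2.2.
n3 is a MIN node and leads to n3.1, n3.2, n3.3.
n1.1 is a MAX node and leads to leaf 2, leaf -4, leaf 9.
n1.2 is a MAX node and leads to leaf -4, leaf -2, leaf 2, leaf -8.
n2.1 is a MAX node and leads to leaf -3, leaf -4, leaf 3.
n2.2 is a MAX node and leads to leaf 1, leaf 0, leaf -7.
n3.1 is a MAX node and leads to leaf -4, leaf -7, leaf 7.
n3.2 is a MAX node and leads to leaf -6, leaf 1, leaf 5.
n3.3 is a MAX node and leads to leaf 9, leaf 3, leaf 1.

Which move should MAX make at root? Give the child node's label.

n1.1 (MAX): max(2, -4, 9) = 9
n1.2 (MAX): max(-4, -2, 2, -8) = 2
n1 (MIN): min(9, 2) = 2
n2.1 (MAX): max(-3, -4, 3) = 3
n2.2 (MAX): max(1, 0, -7) = 1
n2 (MIN): min(3, 1) = 1
n3.1 (MAX): max(-4, -7, 7) = 7
n3.2 (MAX): max(-6, 1, 5) = 5
n3.3 (MAX): max(9, 3, 1) = 9
n3 (MIN): min(7, 5, 9) = 5
root (MAX): max(2, 1, 5) = 5
MAX at root wants the highest of {n1=2, n2=1, n3=5}, so chooses n3.

n3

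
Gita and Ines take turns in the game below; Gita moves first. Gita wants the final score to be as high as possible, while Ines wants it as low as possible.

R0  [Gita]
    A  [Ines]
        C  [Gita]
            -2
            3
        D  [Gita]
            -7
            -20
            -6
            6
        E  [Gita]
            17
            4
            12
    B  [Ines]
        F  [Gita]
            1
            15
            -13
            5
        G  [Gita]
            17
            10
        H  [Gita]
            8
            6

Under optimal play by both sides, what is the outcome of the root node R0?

C (Gita): max(-2, 3) = 3
D (Gita): max(-7, -20, -6, 6) = 6
E (Gita): max(17, 4, 12) = 17
A (Ines): min(3, 6, 17) = 3
F (Gita): max(1, 15, -13, 5) = 15
G (Gita): max(17, 10) = 17
H (Gita): max(8, 6) = 8
B (Ines): min(15, 17, 8) = 8
R0 (Gita): max(3, 8) = 8

8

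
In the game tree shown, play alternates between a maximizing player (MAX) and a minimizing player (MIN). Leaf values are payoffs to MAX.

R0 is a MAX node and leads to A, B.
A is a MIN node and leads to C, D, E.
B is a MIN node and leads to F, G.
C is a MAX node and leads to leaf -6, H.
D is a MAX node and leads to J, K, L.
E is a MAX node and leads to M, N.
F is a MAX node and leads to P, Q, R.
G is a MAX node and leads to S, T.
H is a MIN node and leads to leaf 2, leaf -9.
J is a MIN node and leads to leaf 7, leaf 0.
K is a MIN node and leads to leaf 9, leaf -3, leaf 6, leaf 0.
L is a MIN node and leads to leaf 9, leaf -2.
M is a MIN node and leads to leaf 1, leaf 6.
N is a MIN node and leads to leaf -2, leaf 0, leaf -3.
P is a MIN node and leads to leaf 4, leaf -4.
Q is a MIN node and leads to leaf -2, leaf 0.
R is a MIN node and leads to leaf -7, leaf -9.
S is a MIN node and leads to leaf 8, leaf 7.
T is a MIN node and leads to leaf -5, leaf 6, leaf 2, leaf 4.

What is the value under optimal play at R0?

H (MIN): min(2, -9) = -9
C (MAX): max(-6, -9) = -6
J (MIN): min(7, 0) = 0
K (MIN): min(9, -3, 6, 0) = -3
L (MIN): min(9, -2) = -2
D (MAX): max(0, -3, -2) = 0
M (MIN): min(1, 6) = 1
N (MIN): min(-2, 0, -3) = -3
E (MAX): max(1, -3) = 1
A (MIN): min(-6, 0, 1) = -6
P (MIN): min(4, -4) = -4
Q (MIN): min(-2, 0) = -2
R (MIN): min(-7, -9) = -9
F (MAX): max(-4, -2, -9) = -2
S (MIN): min(8, 7) = 7
T (MIN): min(-5, 6, 2, 4) = -5
G (MAX): max(7, -5) = 7
B (MIN): min(-2, 7) = -2
R0 (MAX): max(-6, -2) = -2

-2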